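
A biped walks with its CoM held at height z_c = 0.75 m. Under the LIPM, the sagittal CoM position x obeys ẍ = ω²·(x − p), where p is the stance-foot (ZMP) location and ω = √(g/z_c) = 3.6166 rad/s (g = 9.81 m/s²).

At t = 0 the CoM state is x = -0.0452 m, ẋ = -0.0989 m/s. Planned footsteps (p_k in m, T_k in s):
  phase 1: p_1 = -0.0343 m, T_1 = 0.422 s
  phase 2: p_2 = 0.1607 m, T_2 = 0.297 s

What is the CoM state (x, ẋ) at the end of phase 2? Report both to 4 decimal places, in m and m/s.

x = -0.4150, ẋ = -1.8455

phase 1: p=-0.0343, T=0.422, ωT=1.526205, cosh=2.409022, sinh=2.191663; start (x,ẋ)=(-0.045200, -0.098900) → end (x,ẋ)=(-0.120492, -0.324650)
phase 2: p=0.1607, T=0.297, ωT=1.074130, cosh=1.634520, sinh=1.292925; start (x,ẋ)=(-0.120492, -0.324650) → end (x,ẋ)=(-0.414975, -1.845498)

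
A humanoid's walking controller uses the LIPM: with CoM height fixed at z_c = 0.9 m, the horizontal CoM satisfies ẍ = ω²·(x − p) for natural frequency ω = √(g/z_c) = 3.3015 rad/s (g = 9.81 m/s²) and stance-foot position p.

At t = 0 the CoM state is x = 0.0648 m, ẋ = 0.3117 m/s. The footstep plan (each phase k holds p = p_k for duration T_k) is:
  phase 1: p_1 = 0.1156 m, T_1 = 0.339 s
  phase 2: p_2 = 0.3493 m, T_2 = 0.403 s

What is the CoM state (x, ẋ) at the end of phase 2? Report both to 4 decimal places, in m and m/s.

phase 1: p=0.1156, T=0.339, ωT=1.119209, cosh=1.694484, sinh=1.367946; start (x,ẋ)=(0.064800, 0.311700) → end (x,ẋ)=(0.158670, 0.298744)
phase 2: p=0.3493, T=0.403, ωT=1.330504, cosh=2.023648, sinh=1.759304; start (x,ẋ)=(0.158670, 0.298744) → end (x,ẋ)=(0.122727, -0.502690)

x = 0.1227, ẋ = -0.5027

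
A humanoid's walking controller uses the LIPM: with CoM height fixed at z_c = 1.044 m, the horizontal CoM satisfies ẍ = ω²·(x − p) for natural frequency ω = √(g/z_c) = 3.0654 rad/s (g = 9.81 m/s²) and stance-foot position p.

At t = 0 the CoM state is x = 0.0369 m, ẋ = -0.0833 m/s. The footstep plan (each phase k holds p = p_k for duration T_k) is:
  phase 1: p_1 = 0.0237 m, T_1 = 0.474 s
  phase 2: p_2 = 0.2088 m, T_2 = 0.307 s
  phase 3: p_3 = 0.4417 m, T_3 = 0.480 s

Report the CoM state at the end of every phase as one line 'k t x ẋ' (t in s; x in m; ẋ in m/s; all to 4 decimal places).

phase 1: p=0.0237, T=0.474, ωT=1.453000, cosh=2.254895, sinh=2.021027; start (x,ẋ)=(0.036900, -0.083300) → end (x,ẋ)=(-0.001455, -0.106055)
phase 2: p=0.2088, T=0.307, ωT=0.941078, cosh=1.476475, sinh=1.086268; start (x,ẋ)=(-0.001455, -0.106055) → end (x,ẋ)=(-0.139219, -0.856705)
phase 3: p=0.4417, T=0.480, ωT=1.471392, cosh=2.292450, sinh=2.062844; start (x,ẋ)=(-0.139219, -0.856705) → end (x,ẋ)=(-1.466542, -5.637360)

1 0.4740 -0.0015 -0.1061
2 0.7810 -0.1392 -0.8567
3 1.2610 -1.4665 -5.6374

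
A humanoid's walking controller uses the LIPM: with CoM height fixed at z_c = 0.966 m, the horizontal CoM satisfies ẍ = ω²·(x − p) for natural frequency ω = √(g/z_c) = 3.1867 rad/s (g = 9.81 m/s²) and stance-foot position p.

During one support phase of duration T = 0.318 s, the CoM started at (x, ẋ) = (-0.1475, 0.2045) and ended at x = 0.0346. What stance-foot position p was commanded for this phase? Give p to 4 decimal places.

p = -0.3360

ωT = 3.1867·0.318 = 1.013371; cosh(ωT) = 1.558932, sinh(ωT) = 1.195939
x(T) = p + (x₀−p)·cosh(ωT) + (ẋ₀/ω)·sinh(ωT) ⇒ p·(1 − cosh) = x(T) − x₀·cosh − (ẋ₀/ω)·sinh
numerator   = 0.0346 − (-0.1475)·1.558932 − (0.2045/3.1867)·1.195939 = 0.187796
denominator = 1 − 1.558932 = -0.558932
p = 0.187796 / -0.558932 = -0.3360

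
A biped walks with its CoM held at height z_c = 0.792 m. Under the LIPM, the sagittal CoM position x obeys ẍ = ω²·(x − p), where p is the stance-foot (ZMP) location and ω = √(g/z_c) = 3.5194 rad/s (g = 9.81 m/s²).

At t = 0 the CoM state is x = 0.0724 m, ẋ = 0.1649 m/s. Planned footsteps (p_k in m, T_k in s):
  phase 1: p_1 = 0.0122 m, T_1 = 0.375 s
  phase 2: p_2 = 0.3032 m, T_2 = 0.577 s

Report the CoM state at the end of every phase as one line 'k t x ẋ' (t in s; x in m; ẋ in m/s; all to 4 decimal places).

phase 1: p=0.0122, T=0.375, ωT=1.319775, cosh=2.004887, sinh=1.737692; start (x,ẋ)=(0.072400, 0.164900) → end (x,ẋ)=(0.214313, 0.698767)
phase 2: p=0.3032, T=0.577, ωT=2.030694, cosh=3.875308, sinh=3.744063; start (x,ẋ)=(0.214313, 0.698767) → end (x,ẋ)=(0.702109, 1.536686)

1 0.3750 0.2143 0.6988
2 0.9520 0.7021 1.5367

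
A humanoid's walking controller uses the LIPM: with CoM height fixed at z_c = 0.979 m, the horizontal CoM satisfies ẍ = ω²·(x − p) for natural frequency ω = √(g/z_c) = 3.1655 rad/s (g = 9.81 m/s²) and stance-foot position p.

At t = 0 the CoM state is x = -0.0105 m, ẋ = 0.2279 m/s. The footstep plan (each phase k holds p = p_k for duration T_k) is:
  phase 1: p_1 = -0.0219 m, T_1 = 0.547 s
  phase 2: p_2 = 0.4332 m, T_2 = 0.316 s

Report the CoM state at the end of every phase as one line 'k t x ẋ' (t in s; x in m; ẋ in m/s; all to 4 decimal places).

1 0.5470 0.2083 0.7626
2 0.8630 0.3693 0.3401

phase 1: p=-0.0219, T=0.547, ωT=1.731529, cosh=2.913148, sinh=2.736134; start (x,ẋ)=(-0.010500, 0.227900) → end (x,ẋ)=(0.208298, 0.762644)
phase 2: p=0.4332, T=0.316, ωT=1.000298, cosh=1.543431, sinh=1.175661; start (x,ẋ)=(0.208298, 0.762644) → end (x,ẋ)=(0.369324, 0.340103)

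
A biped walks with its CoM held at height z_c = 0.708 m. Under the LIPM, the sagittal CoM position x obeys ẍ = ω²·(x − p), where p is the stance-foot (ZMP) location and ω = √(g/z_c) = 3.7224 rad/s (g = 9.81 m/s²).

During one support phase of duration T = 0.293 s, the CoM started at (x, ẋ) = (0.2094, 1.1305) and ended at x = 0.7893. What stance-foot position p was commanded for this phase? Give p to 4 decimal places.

ωT = 3.7224·0.293 = 1.090663; cosh(ωT) = 1.656120, sinh(ωT) = 1.320127
x(T) = p + (x₀−p)·cosh(ωT) + (ẋ₀/ω)·sinh(ωT) ⇒ p·(1 − cosh) = x(T) − x₀·cosh − (ẋ₀/ω)·sinh
numerator   = 0.7893 − (0.2094)·1.656120 − (1.1305/3.7224)·1.320127 = 0.041583
denominator = 1 − 1.656120 = -0.656120
p = 0.041583 / -0.656120 = -0.0634

p = -0.0634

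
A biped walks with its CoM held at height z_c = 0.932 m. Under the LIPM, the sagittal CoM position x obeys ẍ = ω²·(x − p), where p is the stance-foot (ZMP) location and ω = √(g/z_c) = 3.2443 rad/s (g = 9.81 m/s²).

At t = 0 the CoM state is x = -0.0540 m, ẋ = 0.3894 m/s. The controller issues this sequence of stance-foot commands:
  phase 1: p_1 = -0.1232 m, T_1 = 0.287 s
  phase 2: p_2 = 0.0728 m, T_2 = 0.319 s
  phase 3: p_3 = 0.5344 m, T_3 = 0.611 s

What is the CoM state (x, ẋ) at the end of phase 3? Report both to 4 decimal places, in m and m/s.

x = 1.7248, ẋ = 4.1028

phase 1: p=-0.1232, T=0.287, ωT=0.931114, cosh=1.465724, sinh=1.071610; start (x,ẋ)=(-0.054000, 0.389400) → end (x,ẋ)=(0.106849, 0.811335)
phase 2: p=0.0728, T=0.319, ωT=1.034932, cosh=1.585082, sinh=1.229832; start (x,ẋ)=(0.106849, 0.811335) → end (x,ẋ)=(0.434327, 1.421887)
phase 3: p=0.5344, T=0.611, ωT=1.982267, cosh=3.698470, sinh=3.560713; start (x,ẋ)=(0.434327, 1.421887) → end (x,ẋ)=(1.724847, 4.102765)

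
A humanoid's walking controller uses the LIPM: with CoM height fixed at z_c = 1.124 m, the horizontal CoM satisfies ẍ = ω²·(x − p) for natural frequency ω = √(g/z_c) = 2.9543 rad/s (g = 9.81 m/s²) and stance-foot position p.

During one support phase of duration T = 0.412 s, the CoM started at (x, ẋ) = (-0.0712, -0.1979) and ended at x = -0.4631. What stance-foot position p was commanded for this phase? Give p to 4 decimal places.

ωT = 2.9543·0.412 = 1.217172; cosh(ωT) = 1.836844, sinh(ωT) = 1.540777
x(T) = p + (x₀−p)·cosh(ωT) + (ẋ₀/ω)·sinh(ωT) ⇒ p·(1 − cosh) = x(T) − x₀·cosh − (ẋ₀/ω)·sinh
numerator   = -0.4631 − (-0.0712)·1.836844 − (-0.1979/2.9543)·1.540777 = -0.229105
denominator = 1 − 1.836844 = -0.836844
p = -0.229105 / -0.836844 = 0.2738

p = 0.2738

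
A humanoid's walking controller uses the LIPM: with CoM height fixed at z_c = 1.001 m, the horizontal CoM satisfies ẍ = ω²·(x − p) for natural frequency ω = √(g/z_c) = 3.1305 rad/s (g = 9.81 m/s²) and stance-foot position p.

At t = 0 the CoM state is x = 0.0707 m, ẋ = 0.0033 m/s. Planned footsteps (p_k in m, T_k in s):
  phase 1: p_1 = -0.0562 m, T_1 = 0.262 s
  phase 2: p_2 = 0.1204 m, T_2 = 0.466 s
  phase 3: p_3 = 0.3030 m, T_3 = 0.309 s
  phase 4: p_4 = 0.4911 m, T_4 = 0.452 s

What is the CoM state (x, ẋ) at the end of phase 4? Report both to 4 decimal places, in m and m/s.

x = 1.7370, ẋ = 4.1041

phase 1: p=-0.0562, T=0.262, ωT=0.820191, cosh=1.355641, sinh=0.915293; start (x,ẋ)=(0.070700, 0.003300) → end (x,ẋ)=(0.116796, 0.368083)
phase 2: p=0.1204, T=0.466, ωT=1.458813, cosh=2.266682, sinh=2.034170; start (x,ẋ)=(0.116796, 0.368083) → end (x,ẋ)=(0.351407, 0.811375)
phase 3: p=0.3030, T=0.309, ωT=0.967325, cosh=1.505497, sinh=1.125399; start (x,ẋ)=(0.351407, 0.811375) → end (x,ẋ)=(0.667562, 1.392065)
phase 4: p=0.4911, T=0.452, ωT=1.414986, cosh=2.179679, sinh=1.936750; start (x,ẋ)=(0.667562, 1.392065) → end (x,ẋ)=(1.736961, 4.104143)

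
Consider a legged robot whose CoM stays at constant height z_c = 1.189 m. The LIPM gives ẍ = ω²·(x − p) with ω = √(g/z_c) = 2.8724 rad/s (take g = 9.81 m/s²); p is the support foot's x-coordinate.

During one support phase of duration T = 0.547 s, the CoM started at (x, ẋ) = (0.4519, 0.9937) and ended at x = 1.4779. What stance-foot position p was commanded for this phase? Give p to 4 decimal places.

p = 0.2999

ωT = 2.8724·0.547 = 1.571203; cosh(ωT) = 2.510114, sinh(ωT) = 2.302319
x(T) = p + (x₀−p)·cosh(ωT) + (ẋ₀/ω)·sinh(ωT) ⇒ p·(1 − cosh) = x(T) − x₀·cosh − (ẋ₀/ω)·sinh
numerator   = 1.4779 − (0.4519)·2.510114 − (0.9937/2.8724)·2.302319 = -0.452902
denominator = 1 − 2.510114 = -1.510114
p = -0.452902 / -1.510114 = 0.2999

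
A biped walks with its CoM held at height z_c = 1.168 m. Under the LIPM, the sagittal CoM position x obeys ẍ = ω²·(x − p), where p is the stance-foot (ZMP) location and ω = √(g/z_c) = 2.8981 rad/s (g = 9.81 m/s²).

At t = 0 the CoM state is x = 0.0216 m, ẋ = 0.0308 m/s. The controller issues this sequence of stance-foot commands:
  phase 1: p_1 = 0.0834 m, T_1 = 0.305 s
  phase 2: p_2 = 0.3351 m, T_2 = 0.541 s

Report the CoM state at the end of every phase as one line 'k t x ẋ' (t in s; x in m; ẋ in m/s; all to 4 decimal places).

1 0.3050 0.0065 -0.1361
2 0.8460 -0.5949 -2.5251

phase 1: p=0.0834, T=0.305, ωT=0.883920, cosh=1.416765, sinh=1.003605; start (x,ẋ)=(0.021600, 0.030800) → end (x,ẋ)=(0.006510, -0.136112)
phase 2: p=0.3351, T=0.541, ωT=1.567872, cosh=2.502460, sinh=2.293971; start (x,ẋ)=(0.006510, -0.136112) → end (x,ẋ)=(-0.594922, -2.525134)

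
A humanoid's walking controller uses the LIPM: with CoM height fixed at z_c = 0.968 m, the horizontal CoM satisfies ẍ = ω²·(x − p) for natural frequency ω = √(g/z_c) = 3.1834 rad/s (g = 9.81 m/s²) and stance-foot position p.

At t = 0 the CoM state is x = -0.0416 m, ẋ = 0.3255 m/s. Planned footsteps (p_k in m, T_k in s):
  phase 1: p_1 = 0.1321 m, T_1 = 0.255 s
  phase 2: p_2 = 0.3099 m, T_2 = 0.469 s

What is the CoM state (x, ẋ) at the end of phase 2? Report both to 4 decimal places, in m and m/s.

phase 1: p=0.1321, T=0.255, ωT=0.811767, cosh=1.347978, sinh=0.903905; start (x,ẋ)=(-0.041600, 0.325500) → end (x,ẋ)=(-0.009620, -0.061054)
phase 2: p=0.3099, T=0.469, ωT=1.493015, cosh=2.337593, sinh=2.112899; start (x,ẋ)=(-0.009620, -0.061054) → end (x,ẋ)=(-0.477531, -2.291876)

x = -0.4775, ẋ = -2.2919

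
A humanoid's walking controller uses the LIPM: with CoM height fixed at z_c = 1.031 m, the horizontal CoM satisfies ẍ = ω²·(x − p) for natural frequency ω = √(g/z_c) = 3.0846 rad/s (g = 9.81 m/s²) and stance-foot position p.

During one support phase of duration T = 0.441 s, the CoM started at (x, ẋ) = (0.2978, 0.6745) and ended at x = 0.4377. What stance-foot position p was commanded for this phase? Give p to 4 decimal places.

p = 0.5375

ωT = 3.0846·0.441 = 1.360309; cosh(ωT) = 2.076989, sinh(ωT) = 1.820407
x(T) = p + (x₀−p)·cosh(ωT) + (ẋ₀/ω)·sinh(ωT) ⇒ p·(1 − cosh) = x(T) − x₀·cosh − (ẋ₀/ω)·sinh
numerator   = 0.4377 − (0.2978)·2.076989 − (0.6745/3.0846)·1.820407 = -0.578890
denominator = 1 − 2.076989 = -1.076989
p = -0.578890 / -1.076989 = 0.5375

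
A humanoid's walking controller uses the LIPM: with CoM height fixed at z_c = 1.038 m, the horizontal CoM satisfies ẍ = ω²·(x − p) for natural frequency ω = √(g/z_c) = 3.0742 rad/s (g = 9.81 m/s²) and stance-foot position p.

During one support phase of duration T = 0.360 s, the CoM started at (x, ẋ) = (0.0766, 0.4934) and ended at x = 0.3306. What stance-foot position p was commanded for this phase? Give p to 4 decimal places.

p = 0.0208

ωT = 3.0742·0.360 = 1.106712; cosh(ωT) = 1.677521, sinh(ωT) = 1.346877
x(T) = p + (x₀−p)·cosh(ωT) + (ẋ₀/ω)·sinh(ωT) ⇒ p·(1 − cosh) = x(T) − x₀·cosh − (ẋ₀/ω)·sinh
numerator   = 0.3306 − (0.0766)·1.677521 − (0.4934/3.0742)·1.346877 = -0.014068
denominator = 1 − 1.677521 = -0.677521
p = -0.014068 / -0.677521 = 0.0208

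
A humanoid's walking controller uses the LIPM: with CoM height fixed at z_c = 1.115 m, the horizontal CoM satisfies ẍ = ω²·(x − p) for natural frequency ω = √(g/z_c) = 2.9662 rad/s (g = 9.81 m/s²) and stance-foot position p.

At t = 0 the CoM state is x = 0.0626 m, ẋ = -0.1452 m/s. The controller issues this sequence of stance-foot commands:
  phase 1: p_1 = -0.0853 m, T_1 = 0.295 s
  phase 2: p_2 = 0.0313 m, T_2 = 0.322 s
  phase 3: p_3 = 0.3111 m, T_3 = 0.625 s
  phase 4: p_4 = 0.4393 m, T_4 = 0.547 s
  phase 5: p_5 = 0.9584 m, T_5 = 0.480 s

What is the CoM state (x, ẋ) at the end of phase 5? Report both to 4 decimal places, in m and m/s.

x = 0.7543, ẋ = -0.2101

phase 1: p=-0.0853, T=0.295, ωT=0.875029, cosh=1.407897, sinh=0.991047; start (x,ẋ)=(0.062600, -0.145200) → end (x,ẋ)=(0.074415, 0.230347)
phase 2: p=0.0313, T=0.322, ωT=0.955116, cosh=1.491870, sinh=1.107103; start (x,ẋ)=(0.074415, 0.230347) → end (x,ẋ)=(0.181596, 0.485232)
phase 3: p=0.3111, T=0.625, ωT=1.853875, cosh=3.270570, sinh=3.113941; start (x,ẋ)=(0.181596, 0.485232) → end (x,ẋ)=(0.396949, 0.390812)
phase 4: p=0.4393, T=0.547, ωT=1.622511, cosh=2.631599, sinh=2.434197; start (x,ẋ)=(0.396949, 0.390812) → end (x,ẋ)=(0.648566, 0.722669)
phase 5: p=0.9584, T=0.480, ωT=1.423776, cosh=2.196787, sinh=1.955984; start (x,ẋ)=(0.648566, 0.722669) → end (x,ẋ)=(0.754305, -0.210060)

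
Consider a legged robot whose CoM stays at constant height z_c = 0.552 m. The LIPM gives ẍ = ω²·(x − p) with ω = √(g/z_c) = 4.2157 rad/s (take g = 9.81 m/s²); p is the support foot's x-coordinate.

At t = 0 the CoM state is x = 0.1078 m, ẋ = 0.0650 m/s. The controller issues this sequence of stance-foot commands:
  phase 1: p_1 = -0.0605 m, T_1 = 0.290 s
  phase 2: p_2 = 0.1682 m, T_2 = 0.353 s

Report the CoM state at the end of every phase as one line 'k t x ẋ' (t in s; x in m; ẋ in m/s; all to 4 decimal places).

phase 1: p=-0.0605, T=0.290, ωT=1.222553, cosh=1.845162, sinh=1.550684; start (x,ẋ)=(0.107800, 0.065000) → end (x,ẋ)=(0.273950, 1.220150)
phase 2: p=0.1682, T=0.353, ωT=1.488142, cosh=2.327326, sinh=2.101534; start (x,ẋ)=(0.273950, 1.220150) → end (x,ẋ)=(1.022562, 3.776572)

1 0.2900 0.2740 1.2201
2 0.6430 1.0226 3.7766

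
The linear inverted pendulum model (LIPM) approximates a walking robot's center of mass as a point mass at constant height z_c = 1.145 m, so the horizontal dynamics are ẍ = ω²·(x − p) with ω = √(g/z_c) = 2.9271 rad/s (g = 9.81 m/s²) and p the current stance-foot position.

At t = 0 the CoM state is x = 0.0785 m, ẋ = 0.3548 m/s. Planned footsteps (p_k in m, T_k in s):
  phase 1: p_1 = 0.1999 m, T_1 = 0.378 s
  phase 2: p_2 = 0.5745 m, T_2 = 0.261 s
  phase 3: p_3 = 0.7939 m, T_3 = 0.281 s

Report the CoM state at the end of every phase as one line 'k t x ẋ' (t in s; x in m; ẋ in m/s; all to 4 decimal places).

1 0.3780 0.1595 0.1166
2 0.6390 0.0659 -0.8687
3 0.9200 -0.4672 -3.1367

phase 1: p=0.1999, T=0.378, ωT=1.106444, cosh=1.677160, sinh=1.346427; start (x,ẋ)=(0.078500, 0.354800) → end (x,ẋ)=(0.159496, 0.116604)
phase 2: p=0.5745, T=0.261, ωT=0.763973, cosh=1.306300, sinh=0.840488; start (x,ẋ)=(0.159496, 0.116604) → end (x,ẋ)=(0.065862, -0.868671)
phase 3: p=0.7939, T=0.281, ωT=0.822515, cosh=1.357771, sinh=0.918446; start (x,ẋ)=(0.065862, -0.868671) → end (x,ẋ)=(-0.467175, -3.136702)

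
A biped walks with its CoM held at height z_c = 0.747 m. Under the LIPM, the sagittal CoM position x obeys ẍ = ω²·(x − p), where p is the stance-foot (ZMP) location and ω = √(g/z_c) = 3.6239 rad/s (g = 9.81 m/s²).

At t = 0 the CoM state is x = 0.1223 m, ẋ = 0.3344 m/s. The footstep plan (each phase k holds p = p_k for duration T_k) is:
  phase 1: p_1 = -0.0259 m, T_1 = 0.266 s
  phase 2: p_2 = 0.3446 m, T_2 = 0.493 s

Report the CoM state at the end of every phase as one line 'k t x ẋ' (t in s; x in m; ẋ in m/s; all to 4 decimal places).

phase 1: p=-0.0259, T=0.266, ωT=0.963957, cosh=1.501717, sinh=1.120336; start (x,ẋ)=(0.122300, 0.334400) → end (x,ẋ)=(0.300035, 1.103864)
phase 2: p=0.3446, T=0.493, ωT=1.786583, cosh=3.068276, sinh=2.900744; start (x,ẋ)=(0.300035, 1.103864) → end (x,ẋ)=(1.091447, 2.918489)

1 0.2660 0.3000 1.1039
2 0.7590 1.0914 2.9185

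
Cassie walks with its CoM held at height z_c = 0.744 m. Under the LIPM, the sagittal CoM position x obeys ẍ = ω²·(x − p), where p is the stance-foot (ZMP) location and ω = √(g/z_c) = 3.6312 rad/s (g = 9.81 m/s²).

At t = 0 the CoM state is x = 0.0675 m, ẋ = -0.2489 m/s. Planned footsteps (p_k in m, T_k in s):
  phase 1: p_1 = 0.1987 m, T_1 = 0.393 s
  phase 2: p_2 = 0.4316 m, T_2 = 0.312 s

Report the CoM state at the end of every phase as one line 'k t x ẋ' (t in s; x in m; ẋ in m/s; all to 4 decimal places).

1 0.3930 -0.2249 -1.4837
2 0.7050 -1.2618 -5.8591

phase 1: p=0.1987, T=0.393, ωT=1.427062, cosh=2.203226, sinh=1.963213; start (x,ẋ)=(0.067500, -0.248900) → end (x,ẋ)=(-0.224931, -1.483684)
phase 2: p=0.4316, T=0.312, ωT=1.132934, cosh=1.713420, sinh=1.391333; start (x,ẋ)=(-0.224931, -1.483684) → end (x,ẋ)=(-1.261804, -5.859108)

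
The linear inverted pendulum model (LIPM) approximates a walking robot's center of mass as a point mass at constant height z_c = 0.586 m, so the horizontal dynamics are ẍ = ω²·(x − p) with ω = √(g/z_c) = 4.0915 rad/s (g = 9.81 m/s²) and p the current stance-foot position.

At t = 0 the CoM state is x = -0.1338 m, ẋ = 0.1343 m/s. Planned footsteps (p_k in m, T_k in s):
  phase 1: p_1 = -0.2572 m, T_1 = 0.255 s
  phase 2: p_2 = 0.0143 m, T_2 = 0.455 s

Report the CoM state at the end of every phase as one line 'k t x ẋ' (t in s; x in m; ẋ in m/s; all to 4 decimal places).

phase 1: p=-0.2572, T=0.255, ωT=1.043332, cosh=1.595470, sinh=1.243191; start (x,ẋ)=(-0.133800, 0.134300) → end (x,ẋ)=(-0.019512, 0.841948)
phase 2: p=0.0143, T=0.455, ωT=1.861633, cosh=3.294825, sinh=3.139407; start (x,ẋ)=(-0.019512, 0.841948) → end (x,ẋ)=(0.548921, 2.339756)

1 0.2550 -0.0195 0.8419
2 0.7100 0.5489 2.3398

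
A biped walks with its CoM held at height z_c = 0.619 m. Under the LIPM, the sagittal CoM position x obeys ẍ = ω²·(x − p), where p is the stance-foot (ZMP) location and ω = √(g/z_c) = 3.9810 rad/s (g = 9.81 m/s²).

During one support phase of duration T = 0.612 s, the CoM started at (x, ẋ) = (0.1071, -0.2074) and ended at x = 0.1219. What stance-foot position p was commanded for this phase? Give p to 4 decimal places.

ωT = 3.9810·0.612 = 2.436372; cosh(ωT) = 5.759485, sinh(ωT) = 5.672007
x(T) = p + (x₀−p)·cosh(ωT) + (ẋ₀/ω)·sinh(ωT) ⇒ p·(1 − cosh) = x(T) − x₀·cosh − (ẋ₀/ω)·sinh
numerator   = 0.1219 − (0.1071)·5.759485 − (-0.2074/3.9810)·5.672007 = -0.199444
denominator = 1 − 5.759485 = -4.759485
p = -0.199444 / -4.759485 = 0.0419

p = 0.0419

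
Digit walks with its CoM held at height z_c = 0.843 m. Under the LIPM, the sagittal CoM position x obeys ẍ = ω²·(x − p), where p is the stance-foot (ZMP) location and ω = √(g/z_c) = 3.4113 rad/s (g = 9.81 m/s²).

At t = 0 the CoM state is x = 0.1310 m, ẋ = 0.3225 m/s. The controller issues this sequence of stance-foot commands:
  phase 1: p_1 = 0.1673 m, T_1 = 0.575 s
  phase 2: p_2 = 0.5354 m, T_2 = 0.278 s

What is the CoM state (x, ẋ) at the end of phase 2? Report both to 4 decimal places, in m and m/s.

x = 0.5199, ẋ = 0.4578

phase 1: p=0.1673, T=0.575, ωT=1.961497, cosh=3.625307, sinh=3.484659; start (x,ẋ)=(0.131000, 0.322500) → end (x,ẋ)=(0.365137, 0.737655)
phase 2: p=0.5354, T=0.278, ωT=0.948341, cosh=1.484404, sinh=1.097021; start (x,ẋ)=(0.365137, 0.737655) → end (x,ẋ)=(0.519879, 0.457808)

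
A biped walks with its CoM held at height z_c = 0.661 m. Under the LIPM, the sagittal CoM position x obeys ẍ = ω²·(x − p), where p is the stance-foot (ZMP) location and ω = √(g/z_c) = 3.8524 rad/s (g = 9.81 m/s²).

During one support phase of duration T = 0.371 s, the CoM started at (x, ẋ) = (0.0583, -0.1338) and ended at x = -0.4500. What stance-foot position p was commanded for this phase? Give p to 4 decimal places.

ωT = 3.8524·0.371 = 1.429240; cosh(ωT) = 2.207509, sinh(ωT) = 1.968018
x(T) = p + (x₀−p)·cosh(ωT) + (ẋ₀/ω)·sinh(ωT) ⇒ p·(1 − cosh) = x(T) − x₀·cosh − (ẋ₀/ω)·sinh
numerator   = -0.4500 − (0.0583)·2.207509 − (-0.1338/3.8524)·1.968018 = -0.510345
denominator = 1 − 2.207509 = -1.207509
p = -0.510345 / -1.207509 = 0.4226

p = 0.4226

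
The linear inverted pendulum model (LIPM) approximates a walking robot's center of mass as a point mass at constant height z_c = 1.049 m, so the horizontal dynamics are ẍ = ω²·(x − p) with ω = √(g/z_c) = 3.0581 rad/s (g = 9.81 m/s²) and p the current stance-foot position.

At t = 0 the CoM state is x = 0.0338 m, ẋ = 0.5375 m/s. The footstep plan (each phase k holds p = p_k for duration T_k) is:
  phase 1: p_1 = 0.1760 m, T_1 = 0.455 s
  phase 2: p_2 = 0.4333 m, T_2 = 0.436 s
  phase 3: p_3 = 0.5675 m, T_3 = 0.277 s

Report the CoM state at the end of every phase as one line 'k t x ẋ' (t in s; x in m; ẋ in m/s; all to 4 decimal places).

1 0.4550 0.2039 0.3273
2 0.8910 0.1569 -0.5742
3 1.1680 -0.1782 -1.9884

phase 1: p=0.1760, T=0.455, ωT=1.391436, cosh=2.134668, sinh=1.885950; start (x,ẋ)=(0.033800, 0.537500) → end (x,ẋ)=(0.203930, 0.327256)
phase 2: p=0.4333, T=0.436, ωT=1.333332, cosh=2.028629, sinh=1.765032; start (x,ẋ)=(0.203930, 0.327256) → end (x,ẋ)=(0.156874, -0.574176)
phase 3: p=0.5675, T=0.277, ωT=0.847094, cosh=1.380758, sinh=0.952099; start (x,ẋ)=(0.156874, -0.574176) → end (x,ẋ)=(-0.178237, -1.988381)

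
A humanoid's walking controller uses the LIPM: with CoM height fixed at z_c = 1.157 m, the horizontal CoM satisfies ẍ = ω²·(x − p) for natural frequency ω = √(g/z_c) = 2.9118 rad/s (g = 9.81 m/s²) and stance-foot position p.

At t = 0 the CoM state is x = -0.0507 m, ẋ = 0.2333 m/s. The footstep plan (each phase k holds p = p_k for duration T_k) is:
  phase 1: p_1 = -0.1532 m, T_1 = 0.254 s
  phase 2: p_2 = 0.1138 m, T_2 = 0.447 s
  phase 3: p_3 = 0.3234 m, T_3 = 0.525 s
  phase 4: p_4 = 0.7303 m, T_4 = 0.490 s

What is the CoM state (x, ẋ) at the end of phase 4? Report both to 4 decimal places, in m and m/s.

x = 1.8946, ẋ = 3.7170

phase 1: p=-0.1532, T=0.254, ωT=0.739597, cosh=1.286199, sinh=0.808893; start (x,ẋ)=(-0.050700, 0.233300) → end (x,ẋ)=(0.043446, 0.541492)
phase 2: p=0.1138, T=0.447, ωT=1.301575, cosh=1.973591, sinh=1.701488; start (x,ẋ)=(0.043446, 0.541492) → end (x,ẋ)=(0.291366, 0.720121)
phase 3: p=0.3234, T=0.525, ωT=1.528695, cosh=2.414486, sinh=2.197668; start (x,ẋ)=(0.291366, 0.720121) → end (x,ẋ)=(0.789562, 1.533730)
phase 4: p=0.7303, T=0.490, ωT=1.426782, cosh=2.202677, sinh=1.962597; start (x,ẋ)=(0.789562, 1.533730) → end (x,ẋ)=(1.894592, 3.716976)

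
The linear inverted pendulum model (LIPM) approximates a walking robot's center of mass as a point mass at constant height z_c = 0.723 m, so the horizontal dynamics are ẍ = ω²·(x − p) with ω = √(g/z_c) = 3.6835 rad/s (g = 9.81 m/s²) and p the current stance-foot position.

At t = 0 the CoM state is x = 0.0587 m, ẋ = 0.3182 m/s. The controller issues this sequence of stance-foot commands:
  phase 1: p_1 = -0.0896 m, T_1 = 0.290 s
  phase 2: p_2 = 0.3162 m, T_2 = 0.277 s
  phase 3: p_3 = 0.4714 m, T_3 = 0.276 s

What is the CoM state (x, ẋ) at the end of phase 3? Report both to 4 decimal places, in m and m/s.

phase 1: p=-0.0896, T=0.290, ωT=1.068215, cosh=1.626901, sinh=1.283279; start (x,ẋ)=(0.058700, 0.318200) → end (x,ẋ)=(0.262526, 1.218688)
phase 2: p=0.3162, T=0.277, ωT=1.020330, cosh=1.567292, sinh=1.206816; start (x,ẋ)=(0.262526, 1.218688) → end (x,ẋ)=(0.631353, 1.671442)
phase 3: p=0.4714, T=0.276, ωT=1.016646, cosh=1.562858, sinh=1.201051; start (x,ẋ)=(0.631353, 1.671442) → end (x,ẋ)=(1.266378, 3.319868)

x = 1.2664, ẋ = 3.3199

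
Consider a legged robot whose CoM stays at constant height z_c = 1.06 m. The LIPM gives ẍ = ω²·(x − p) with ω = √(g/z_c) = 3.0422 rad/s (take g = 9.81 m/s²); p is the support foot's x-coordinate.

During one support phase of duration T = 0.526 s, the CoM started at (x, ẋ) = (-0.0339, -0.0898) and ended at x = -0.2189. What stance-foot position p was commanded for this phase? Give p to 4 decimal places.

ωT = 3.0422·0.526 = 1.600197; cosh(ωT) = 2.577933, sinh(ωT) = 2.376076
x(T) = p + (x₀−p)·cosh(ωT) + (ẋ₀/ω)·sinh(ωT) ⇒ p·(1 − cosh) = x(T) − x₀·cosh − (ẋ₀/ω)·sinh
numerator   = -0.2189 − (-0.0339)·2.577933 − (-0.0898/3.0422)·2.376076 = -0.061371
denominator = 1 − 2.577933 = -1.577933
p = -0.061371 / -1.577933 = 0.0389

p = 0.0389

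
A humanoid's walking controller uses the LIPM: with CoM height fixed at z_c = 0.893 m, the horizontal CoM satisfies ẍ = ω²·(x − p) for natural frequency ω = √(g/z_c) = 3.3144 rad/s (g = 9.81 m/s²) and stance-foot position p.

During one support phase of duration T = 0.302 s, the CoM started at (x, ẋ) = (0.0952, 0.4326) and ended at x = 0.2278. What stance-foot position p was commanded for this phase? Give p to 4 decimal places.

p = 0.1338

ωT = 3.3144·0.302 = 1.000949; cosh(ωT) = 1.544196, sinh(ωT) = 1.176666
x(T) = p + (x₀−p)·cosh(ωT) + (ẋ₀/ω)·sinh(ωT) ⇒ p·(1 − cosh) = x(T) − x₀·cosh − (ẋ₀/ω)·sinh
numerator   = 0.2278 − (0.0952)·1.544196 − (0.4326/3.3144)·1.176666 = -0.072788
denominator = 1 − 1.544196 = -0.544196
p = -0.072788 / -0.544196 = 0.1338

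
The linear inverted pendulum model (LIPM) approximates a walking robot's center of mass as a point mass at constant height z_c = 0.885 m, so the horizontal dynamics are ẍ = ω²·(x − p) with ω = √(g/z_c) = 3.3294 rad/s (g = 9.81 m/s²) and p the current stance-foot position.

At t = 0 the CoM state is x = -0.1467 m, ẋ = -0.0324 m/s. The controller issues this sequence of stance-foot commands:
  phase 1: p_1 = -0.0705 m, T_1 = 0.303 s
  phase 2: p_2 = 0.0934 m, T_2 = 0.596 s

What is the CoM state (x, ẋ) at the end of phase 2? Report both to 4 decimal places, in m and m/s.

phase 1: p=-0.0705, T=0.303, ωT=1.008808, cosh=1.553492, sinh=1.188839; start (x,ẋ)=(-0.146700, -0.032400) → end (x,ẋ)=(-0.200445, -0.351942)
phase 2: p=0.0934, T=0.596, ωT=1.984322, cosh=3.705795, sinh=3.568322; start (x,ẋ)=(-0.200445, -0.351942) → end (x,ẋ)=(-1.372728, -4.795215)

x = -1.3727, ẋ = -4.7952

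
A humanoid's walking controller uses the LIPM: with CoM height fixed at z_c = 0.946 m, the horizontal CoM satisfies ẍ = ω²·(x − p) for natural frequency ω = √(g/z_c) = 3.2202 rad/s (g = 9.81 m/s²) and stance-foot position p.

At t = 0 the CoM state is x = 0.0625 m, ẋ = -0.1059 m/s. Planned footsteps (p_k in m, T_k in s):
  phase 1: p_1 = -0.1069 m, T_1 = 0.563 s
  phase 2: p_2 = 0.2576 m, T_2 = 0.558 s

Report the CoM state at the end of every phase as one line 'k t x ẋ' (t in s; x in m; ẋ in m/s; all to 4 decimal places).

1 0.5630 0.3279 1.2939
2 1.1210 1.6538 4.6731

phase 1: p=-0.1069, T=0.563, ωT=1.812973, cosh=3.145903, sinh=2.982735; start (x,ẋ)=(0.062500, -0.105900) → end (x,ẋ)=(0.327925, 1.293936)
phase 2: p=0.2576, T=0.558, ωT=1.796872, cosh=3.098284, sinh=2.932467; start (x,ẋ)=(0.327925, 1.293936) → end (x,ẋ)=(1.653808, 4.673074)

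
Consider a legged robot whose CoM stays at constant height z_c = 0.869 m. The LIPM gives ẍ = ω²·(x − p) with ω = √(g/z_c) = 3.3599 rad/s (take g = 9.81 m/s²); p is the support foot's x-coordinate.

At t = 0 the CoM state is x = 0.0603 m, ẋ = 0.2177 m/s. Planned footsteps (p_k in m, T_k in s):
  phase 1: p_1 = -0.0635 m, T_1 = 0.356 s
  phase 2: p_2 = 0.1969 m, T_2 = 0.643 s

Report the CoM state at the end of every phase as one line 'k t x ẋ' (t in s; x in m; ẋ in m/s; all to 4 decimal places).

1 0.3560 0.2573 1.0179
2 0.9990 1.7588 5.3418

phase 1: p=-0.0635, T=0.356, ωT=1.196124, cosh=1.804819, sinh=1.502455; start (x,ẋ)=(0.060300, 0.217700) → end (x,ẋ)=(0.257286, 1.017864)
phase 2: p=0.1969, T=0.643, ωT=2.160416, cosh=4.395010, sinh=4.279733; start (x,ẋ)=(0.257286, 1.017864) → end (x,ẋ)=(1.758820, 5.341842)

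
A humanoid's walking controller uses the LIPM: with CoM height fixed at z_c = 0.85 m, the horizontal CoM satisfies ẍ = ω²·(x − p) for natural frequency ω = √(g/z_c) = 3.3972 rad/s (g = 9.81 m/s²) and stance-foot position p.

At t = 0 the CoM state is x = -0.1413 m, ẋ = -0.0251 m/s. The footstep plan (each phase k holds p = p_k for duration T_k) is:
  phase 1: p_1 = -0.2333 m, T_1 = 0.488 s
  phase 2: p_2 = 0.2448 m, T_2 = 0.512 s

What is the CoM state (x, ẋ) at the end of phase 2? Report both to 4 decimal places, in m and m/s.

phase 1: p=-0.2333, T=0.488, ωT=1.657834, cosh=2.719240, sinh=2.528689; start (x,ẋ)=(-0.141300, -0.025100) → end (x,ẋ)=(-0.001813, 0.722070)
phase 2: p=0.2448, T=0.512, ωT=1.739366, cosh=2.934683, sinh=2.759052; start (x,ẋ)=(-0.001813, 0.722070) → end (x,ẋ)=(0.107501, -0.192470)

x = 0.1075, ẋ = -0.1925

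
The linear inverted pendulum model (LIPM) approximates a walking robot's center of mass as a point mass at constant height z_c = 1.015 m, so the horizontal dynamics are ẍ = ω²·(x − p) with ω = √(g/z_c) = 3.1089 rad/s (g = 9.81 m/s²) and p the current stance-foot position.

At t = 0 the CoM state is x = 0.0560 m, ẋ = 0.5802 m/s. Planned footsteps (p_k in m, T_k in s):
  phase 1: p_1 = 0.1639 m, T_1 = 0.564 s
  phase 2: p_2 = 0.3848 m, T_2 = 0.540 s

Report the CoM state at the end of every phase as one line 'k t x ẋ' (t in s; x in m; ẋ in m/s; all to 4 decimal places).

1 0.5640 0.3657 0.7859
2 1.1040 0.9856 2.0256

phase 1: p=0.1639, T=0.564, ωT=1.753420, cosh=2.973748, sinh=2.800567; start (x,ẋ)=(0.056000, 0.580200) → end (x,ẋ)=(0.365690, 0.785917)
phase 2: p=0.3848, T=0.540, ωT=1.678806, cosh=2.772875, sinh=2.586278; start (x,ẋ)=(0.365690, 0.785917) → end (x,ẋ)=(0.985611, 2.025596)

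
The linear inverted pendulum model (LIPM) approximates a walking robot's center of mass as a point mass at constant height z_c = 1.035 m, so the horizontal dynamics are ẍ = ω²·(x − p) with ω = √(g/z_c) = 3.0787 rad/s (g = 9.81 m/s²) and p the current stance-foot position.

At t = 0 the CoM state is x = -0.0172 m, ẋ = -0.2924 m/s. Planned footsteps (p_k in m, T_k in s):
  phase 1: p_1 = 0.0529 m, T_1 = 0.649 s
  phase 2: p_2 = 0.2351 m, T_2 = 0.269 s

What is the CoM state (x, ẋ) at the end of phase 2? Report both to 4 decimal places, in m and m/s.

x = -1.4059, ẋ = -4.8116

phase 1: p=0.0529, T=0.649, ωT=1.998076, cosh=3.755226, sinh=3.619630; start (x,ẋ)=(-0.017200, -0.292400) → end (x,ẋ)=(-0.554116, -1.879205)
phase 2: p=0.2351, T=0.269, ωT=0.828170, cosh=1.362987, sinh=0.926139; start (x,ẋ)=(-0.554116, -1.879205) → end (x,ẋ)=(-1.405897, -4.811629)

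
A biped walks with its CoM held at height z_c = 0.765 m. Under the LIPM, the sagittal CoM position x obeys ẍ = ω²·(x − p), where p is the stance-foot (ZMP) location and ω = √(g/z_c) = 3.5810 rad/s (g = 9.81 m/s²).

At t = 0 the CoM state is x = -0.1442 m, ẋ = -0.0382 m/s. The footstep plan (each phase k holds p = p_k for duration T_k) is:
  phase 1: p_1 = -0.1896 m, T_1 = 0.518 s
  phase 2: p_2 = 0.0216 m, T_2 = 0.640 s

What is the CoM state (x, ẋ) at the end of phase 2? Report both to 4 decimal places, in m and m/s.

x = 0.0647, ẋ = 0.2278

phase 1: p=-0.1896, T=0.518, ωT=1.854958, cosh=3.273945, sinh=3.117485; start (x,ẋ)=(-0.144200, -0.038200) → end (x,ẋ)=(-0.074218, 0.381768)
phase 2: p=0.0216, T=0.640, ωT=2.291840, cosh=4.997102, sinh=4.896022; start (x,ẋ)=(-0.074218, 0.381768) → end (x,ẋ)=(0.064747, 0.227782)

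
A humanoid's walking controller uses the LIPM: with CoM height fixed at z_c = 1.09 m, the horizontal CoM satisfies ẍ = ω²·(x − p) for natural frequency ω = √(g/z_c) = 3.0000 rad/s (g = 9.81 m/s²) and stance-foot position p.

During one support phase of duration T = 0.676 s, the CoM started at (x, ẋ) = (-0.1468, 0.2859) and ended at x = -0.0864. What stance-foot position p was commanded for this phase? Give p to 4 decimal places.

ωT = 3.0000·0.676 = 2.028000; cosh(ωT) = 3.865236, sinh(ωT) = 3.733637
x(T) = p + (x₀−p)·cosh(ωT) + (ẋ₀/ω)·sinh(ωT) ⇒ p·(1 − cosh) = x(T) − x₀·cosh − (ẋ₀/ω)·sinh
numerator   = -0.0864 − (-0.1468)·3.865236 − (0.2859/3.0000)·3.733637 = 0.125201
denominator = 1 − 3.865236 = -2.865236
p = 0.125201 / -2.865236 = -0.0437

p = -0.0437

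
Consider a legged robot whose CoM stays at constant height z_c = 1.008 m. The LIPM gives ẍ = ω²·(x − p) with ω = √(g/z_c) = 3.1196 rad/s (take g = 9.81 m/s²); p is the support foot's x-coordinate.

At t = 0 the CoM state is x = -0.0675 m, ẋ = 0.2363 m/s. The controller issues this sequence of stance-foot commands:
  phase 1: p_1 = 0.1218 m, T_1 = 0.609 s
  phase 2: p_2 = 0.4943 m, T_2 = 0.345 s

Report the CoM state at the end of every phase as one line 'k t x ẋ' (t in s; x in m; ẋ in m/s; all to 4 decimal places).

phase 1: p=0.1218, T=0.609, ωT=1.899836, cosh=3.417197, sinh=3.267604; start (x,ẋ)=(-0.067500, 0.236300) → end (x,ẋ)=(-0.277565, -1.122168)
phase 2: p=0.4943, T=0.345, ωT=1.076262, cosh=1.637280, sinh=1.296413; start (x,ẋ)=(-0.277565, -1.122168) → end (x,ẋ)=(-1.235798, -4.958947)

1 0.6090 -0.2776 -1.1222
2 0.9540 -1.2358 -4.9589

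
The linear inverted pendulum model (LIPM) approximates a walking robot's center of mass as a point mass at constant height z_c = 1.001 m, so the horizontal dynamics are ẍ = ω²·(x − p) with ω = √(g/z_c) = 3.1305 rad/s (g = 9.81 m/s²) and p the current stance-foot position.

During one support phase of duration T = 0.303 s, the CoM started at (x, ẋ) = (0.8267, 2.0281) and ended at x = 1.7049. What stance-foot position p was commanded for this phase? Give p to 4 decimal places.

ωT = 3.1305·0.303 = 0.948542; cosh(ωT) = 1.484623, sinh(ωT) = 1.097318
x(T) = p + (x₀−p)·cosh(ωT) + (ẋ₀/ω)·sinh(ωT) ⇒ p·(1 − cosh) = x(T) − x₀·cosh − (ẋ₀/ω)·sinh
numerator   = 1.7049 − (0.8267)·1.484623 − (2.0281/3.1305)·1.097318 = -0.233337
denominator = 1 − 1.484623 = -0.484623
p = -0.233337 / -0.484623 = 0.4815

p = 0.4815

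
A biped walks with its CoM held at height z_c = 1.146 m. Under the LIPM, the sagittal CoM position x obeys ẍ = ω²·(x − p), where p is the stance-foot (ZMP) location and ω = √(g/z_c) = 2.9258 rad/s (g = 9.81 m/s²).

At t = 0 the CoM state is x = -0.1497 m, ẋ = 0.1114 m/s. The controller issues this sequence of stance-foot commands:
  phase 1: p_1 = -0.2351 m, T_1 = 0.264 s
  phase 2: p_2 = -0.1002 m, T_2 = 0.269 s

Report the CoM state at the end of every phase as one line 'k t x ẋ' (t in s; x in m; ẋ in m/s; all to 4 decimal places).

1 0.2640 -0.0905 0.3591
2 0.5330 0.0195 0.5009

phase 1: p=-0.2351, T=0.264, ωT=0.772411, cosh=1.313439, sinh=0.851541; start (x,ẋ)=(-0.149700, 0.111400) → end (x,ẋ)=(-0.090510, 0.359086)
phase 2: p=-0.1002, T=0.269, ωT=0.787040, cosh=1.326037, sinh=0.870847; start (x,ẋ)=(-0.090510, 0.359086) → end (x,ẋ)=(0.019529, 0.500851)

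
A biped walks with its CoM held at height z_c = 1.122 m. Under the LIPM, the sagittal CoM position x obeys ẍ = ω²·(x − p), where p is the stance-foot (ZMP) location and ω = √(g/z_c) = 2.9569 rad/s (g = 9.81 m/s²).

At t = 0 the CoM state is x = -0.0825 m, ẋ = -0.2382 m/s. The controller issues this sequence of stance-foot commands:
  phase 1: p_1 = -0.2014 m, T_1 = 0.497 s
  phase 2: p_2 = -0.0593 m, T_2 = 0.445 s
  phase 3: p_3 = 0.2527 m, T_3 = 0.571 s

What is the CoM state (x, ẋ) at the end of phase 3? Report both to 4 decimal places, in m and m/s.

x = -0.3746, ẋ = -1.6702

phase 1: p=-0.2014, T=0.497, ωT=1.469579, cosh=2.288714, sinh=2.058692; start (x,ẋ)=(-0.082500, -0.238200) → end (x,ẋ)=(-0.095115, 0.178614)
phase 2: p=-0.0593, T=0.445, ωT=1.315821, cosh=1.998031, sinh=1.729777; start (x,ẋ)=(-0.095115, 0.178614) → end (x,ẋ)=(-0.026370, 0.173692)
phase 3: p=0.2527, T=0.571, ωT=1.688390, cosh=2.797789, sinh=2.612972; start (x,ẋ)=(-0.026370, 0.173692) → end (x,ẋ)=(-0.374591, -1.670227)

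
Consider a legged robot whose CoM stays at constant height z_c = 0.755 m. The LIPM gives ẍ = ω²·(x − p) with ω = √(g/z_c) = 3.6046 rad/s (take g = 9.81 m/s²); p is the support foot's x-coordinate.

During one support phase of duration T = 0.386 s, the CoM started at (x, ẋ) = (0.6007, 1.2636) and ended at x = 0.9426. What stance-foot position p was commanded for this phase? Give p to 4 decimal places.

ωT = 3.6046·0.386 = 1.391376; cosh(ωT) = 2.134555, sinh(ωT) = 1.885822
x(T) = p + (x₀−p)·cosh(ωT) + (ẋ₀/ω)·sinh(ωT) ⇒ p·(1 − cosh) = x(T) − x₀·cosh − (ẋ₀/ω)·sinh
numerator   = 0.9426 − (0.6007)·2.134555 − (1.2636/3.6046)·1.885822 = -1.000706
denominator = 1 − 2.134555 = -1.134555
p = -1.000706 / -1.134555 = 0.8820

p = 0.8820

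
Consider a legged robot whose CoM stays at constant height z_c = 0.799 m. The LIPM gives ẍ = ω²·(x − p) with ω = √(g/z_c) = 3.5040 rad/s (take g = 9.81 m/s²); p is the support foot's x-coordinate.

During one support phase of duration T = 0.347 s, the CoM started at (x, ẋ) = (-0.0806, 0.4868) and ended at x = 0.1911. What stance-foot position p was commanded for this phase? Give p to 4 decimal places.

p = -0.1500

ωT = 3.5040·0.347 = 1.215888; cosh(ωT) = 1.834867, sinh(ωT) = 1.538421
x(T) = p + (x₀−p)·cosh(ωT) + (ẋ₀/ω)·sinh(ωT) ⇒ p·(1 − cosh) = x(T) − x₀·cosh − (ẋ₀/ω)·sinh
numerator   = 0.1911 − (-0.0806)·1.834867 − (0.4868/3.5040)·1.538421 = 0.125262
denominator = 1 − 1.834867 = -0.834867
p = 0.125262 / -0.834867 = -0.1500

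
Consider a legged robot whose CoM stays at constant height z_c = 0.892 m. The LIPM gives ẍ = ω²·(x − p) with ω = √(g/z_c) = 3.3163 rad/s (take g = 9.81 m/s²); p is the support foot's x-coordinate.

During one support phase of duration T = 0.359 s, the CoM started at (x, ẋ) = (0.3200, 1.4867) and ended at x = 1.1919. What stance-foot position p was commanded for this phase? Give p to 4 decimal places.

p = 0.0653

ωT = 3.3163·0.359 = 1.190552; cosh(ωT) = 1.796474, sinh(ωT) = 1.492421
x(T) = p + (x₀−p)·cosh(ωT) + (ẋ₀/ω)·sinh(ωT) ⇒ p·(1 − cosh) = x(T) − x₀·cosh − (ẋ₀/ω)·sinh
numerator   = 1.1919 − (0.3200)·1.796474 − (1.4867/3.3163)·1.492421 = -0.052025
denominator = 1 − 1.796474 = -0.796474
p = -0.052025 / -0.796474 = 0.0653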